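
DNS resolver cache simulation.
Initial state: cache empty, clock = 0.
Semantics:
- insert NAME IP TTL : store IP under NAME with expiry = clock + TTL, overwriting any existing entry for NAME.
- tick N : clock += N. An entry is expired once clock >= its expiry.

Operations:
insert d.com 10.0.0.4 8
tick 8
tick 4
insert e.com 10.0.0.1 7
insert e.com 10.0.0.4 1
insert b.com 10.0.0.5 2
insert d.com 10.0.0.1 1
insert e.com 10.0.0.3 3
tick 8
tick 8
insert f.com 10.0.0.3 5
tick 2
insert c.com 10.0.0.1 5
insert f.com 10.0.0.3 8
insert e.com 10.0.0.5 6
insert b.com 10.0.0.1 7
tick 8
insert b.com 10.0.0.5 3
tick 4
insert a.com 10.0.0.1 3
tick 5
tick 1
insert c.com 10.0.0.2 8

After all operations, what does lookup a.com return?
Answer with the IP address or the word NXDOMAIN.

Answer: NXDOMAIN

Derivation:
Op 1: insert d.com -> 10.0.0.4 (expiry=0+8=8). clock=0
Op 2: tick 8 -> clock=8. purged={d.com}
Op 3: tick 4 -> clock=12.
Op 4: insert e.com -> 10.0.0.1 (expiry=12+7=19). clock=12
Op 5: insert e.com -> 10.0.0.4 (expiry=12+1=13). clock=12
Op 6: insert b.com -> 10.0.0.5 (expiry=12+2=14). clock=12
Op 7: insert d.com -> 10.0.0.1 (expiry=12+1=13). clock=12
Op 8: insert e.com -> 10.0.0.3 (expiry=12+3=15). clock=12
Op 9: tick 8 -> clock=20. purged={b.com,d.com,e.com}
Op 10: tick 8 -> clock=28.
Op 11: insert f.com -> 10.0.0.3 (expiry=28+5=33). clock=28
Op 12: tick 2 -> clock=30.
Op 13: insert c.com -> 10.0.0.1 (expiry=30+5=35). clock=30
Op 14: insert f.com -> 10.0.0.3 (expiry=30+8=38). clock=30
Op 15: insert e.com -> 10.0.0.5 (expiry=30+6=36). clock=30
Op 16: insert b.com -> 10.0.0.1 (expiry=30+7=37). clock=30
Op 17: tick 8 -> clock=38. purged={b.com,c.com,e.com,f.com}
Op 18: insert b.com -> 10.0.0.5 (expiry=38+3=41). clock=38
Op 19: tick 4 -> clock=42. purged={b.com}
Op 20: insert a.com -> 10.0.0.1 (expiry=42+3=45). clock=42
Op 21: tick 5 -> clock=47. purged={a.com}
Op 22: tick 1 -> clock=48.
Op 23: insert c.com -> 10.0.0.2 (expiry=48+8=56). clock=48
lookup a.com: not in cache (expired or never inserted)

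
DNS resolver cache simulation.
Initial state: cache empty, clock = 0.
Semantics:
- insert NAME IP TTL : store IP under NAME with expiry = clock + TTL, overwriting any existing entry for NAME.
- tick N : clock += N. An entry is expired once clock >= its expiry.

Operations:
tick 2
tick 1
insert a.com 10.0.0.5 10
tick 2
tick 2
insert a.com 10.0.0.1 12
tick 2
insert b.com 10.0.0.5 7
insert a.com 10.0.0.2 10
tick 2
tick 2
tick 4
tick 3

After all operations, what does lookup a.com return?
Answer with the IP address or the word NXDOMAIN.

Answer: NXDOMAIN

Derivation:
Op 1: tick 2 -> clock=2.
Op 2: tick 1 -> clock=3.
Op 3: insert a.com -> 10.0.0.5 (expiry=3+10=13). clock=3
Op 4: tick 2 -> clock=5.
Op 5: tick 2 -> clock=7.
Op 6: insert a.com -> 10.0.0.1 (expiry=7+12=19). clock=7
Op 7: tick 2 -> clock=9.
Op 8: insert b.com -> 10.0.0.5 (expiry=9+7=16). clock=9
Op 9: insert a.com -> 10.0.0.2 (expiry=9+10=19). clock=9
Op 10: tick 2 -> clock=11.
Op 11: tick 2 -> clock=13.
Op 12: tick 4 -> clock=17. purged={b.com}
Op 13: tick 3 -> clock=20. purged={a.com}
lookup a.com: not in cache (expired or never inserted)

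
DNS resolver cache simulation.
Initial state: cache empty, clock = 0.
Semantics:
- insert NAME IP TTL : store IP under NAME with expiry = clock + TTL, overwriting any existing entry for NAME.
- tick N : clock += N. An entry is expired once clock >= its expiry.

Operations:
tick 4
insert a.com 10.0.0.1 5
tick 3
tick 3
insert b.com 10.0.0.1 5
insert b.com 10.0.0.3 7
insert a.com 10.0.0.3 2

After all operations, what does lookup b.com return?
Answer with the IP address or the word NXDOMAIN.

Answer: 10.0.0.3

Derivation:
Op 1: tick 4 -> clock=4.
Op 2: insert a.com -> 10.0.0.1 (expiry=4+5=9). clock=4
Op 3: tick 3 -> clock=7.
Op 4: tick 3 -> clock=10. purged={a.com}
Op 5: insert b.com -> 10.0.0.1 (expiry=10+5=15). clock=10
Op 6: insert b.com -> 10.0.0.3 (expiry=10+7=17). clock=10
Op 7: insert a.com -> 10.0.0.3 (expiry=10+2=12). clock=10
lookup b.com: present, ip=10.0.0.3 expiry=17 > clock=10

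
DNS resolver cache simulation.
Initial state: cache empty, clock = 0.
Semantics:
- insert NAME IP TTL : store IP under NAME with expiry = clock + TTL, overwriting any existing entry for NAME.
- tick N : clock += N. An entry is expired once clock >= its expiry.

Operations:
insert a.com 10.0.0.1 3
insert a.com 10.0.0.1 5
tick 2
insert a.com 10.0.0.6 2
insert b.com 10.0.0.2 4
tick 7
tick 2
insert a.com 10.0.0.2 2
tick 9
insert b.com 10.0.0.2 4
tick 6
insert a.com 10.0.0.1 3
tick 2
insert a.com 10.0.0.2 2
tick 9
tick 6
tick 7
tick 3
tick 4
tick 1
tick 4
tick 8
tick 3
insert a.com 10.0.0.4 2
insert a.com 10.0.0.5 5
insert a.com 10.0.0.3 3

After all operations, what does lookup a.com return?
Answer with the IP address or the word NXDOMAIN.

Answer: 10.0.0.3

Derivation:
Op 1: insert a.com -> 10.0.0.1 (expiry=0+3=3). clock=0
Op 2: insert a.com -> 10.0.0.1 (expiry=0+5=5). clock=0
Op 3: tick 2 -> clock=2.
Op 4: insert a.com -> 10.0.0.6 (expiry=2+2=4). clock=2
Op 5: insert b.com -> 10.0.0.2 (expiry=2+4=6). clock=2
Op 6: tick 7 -> clock=9. purged={a.com,b.com}
Op 7: tick 2 -> clock=11.
Op 8: insert a.com -> 10.0.0.2 (expiry=11+2=13). clock=11
Op 9: tick 9 -> clock=20. purged={a.com}
Op 10: insert b.com -> 10.0.0.2 (expiry=20+4=24). clock=20
Op 11: tick 6 -> clock=26. purged={b.com}
Op 12: insert a.com -> 10.0.0.1 (expiry=26+3=29). clock=26
Op 13: tick 2 -> clock=28.
Op 14: insert a.com -> 10.0.0.2 (expiry=28+2=30). clock=28
Op 15: tick 9 -> clock=37. purged={a.com}
Op 16: tick 6 -> clock=43.
Op 17: tick 7 -> clock=50.
Op 18: tick 3 -> clock=53.
Op 19: tick 4 -> clock=57.
Op 20: tick 1 -> clock=58.
Op 21: tick 4 -> clock=62.
Op 22: tick 8 -> clock=70.
Op 23: tick 3 -> clock=73.
Op 24: insert a.com -> 10.0.0.4 (expiry=73+2=75). clock=73
Op 25: insert a.com -> 10.0.0.5 (expiry=73+5=78). clock=73
Op 26: insert a.com -> 10.0.0.3 (expiry=73+3=76). clock=73
lookup a.com: present, ip=10.0.0.3 expiry=76 > clock=73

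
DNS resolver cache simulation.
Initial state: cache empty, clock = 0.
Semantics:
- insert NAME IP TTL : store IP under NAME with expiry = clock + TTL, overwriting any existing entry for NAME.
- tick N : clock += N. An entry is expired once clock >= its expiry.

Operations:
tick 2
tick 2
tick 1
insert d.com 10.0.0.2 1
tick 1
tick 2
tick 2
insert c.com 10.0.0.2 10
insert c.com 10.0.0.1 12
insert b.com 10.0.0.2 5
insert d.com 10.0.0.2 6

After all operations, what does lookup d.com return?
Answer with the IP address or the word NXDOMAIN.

Op 1: tick 2 -> clock=2.
Op 2: tick 2 -> clock=4.
Op 3: tick 1 -> clock=5.
Op 4: insert d.com -> 10.0.0.2 (expiry=5+1=6). clock=5
Op 5: tick 1 -> clock=6. purged={d.com}
Op 6: tick 2 -> clock=8.
Op 7: tick 2 -> clock=10.
Op 8: insert c.com -> 10.0.0.2 (expiry=10+10=20). clock=10
Op 9: insert c.com -> 10.0.0.1 (expiry=10+12=22). clock=10
Op 10: insert b.com -> 10.0.0.2 (expiry=10+5=15). clock=10
Op 11: insert d.com -> 10.0.0.2 (expiry=10+6=16). clock=10
lookup d.com: present, ip=10.0.0.2 expiry=16 > clock=10

Answer: 10.0.0.2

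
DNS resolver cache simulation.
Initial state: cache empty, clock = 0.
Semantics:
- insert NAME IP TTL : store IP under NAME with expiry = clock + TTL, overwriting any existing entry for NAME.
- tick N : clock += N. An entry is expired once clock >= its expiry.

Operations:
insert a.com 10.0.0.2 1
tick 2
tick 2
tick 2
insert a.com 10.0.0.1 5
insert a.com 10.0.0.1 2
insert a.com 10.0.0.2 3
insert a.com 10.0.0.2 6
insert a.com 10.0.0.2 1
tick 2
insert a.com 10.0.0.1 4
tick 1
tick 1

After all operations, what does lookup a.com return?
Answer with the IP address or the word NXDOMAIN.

Answer: 10.0.0.1

Derivation:
Op 1: insert a.com -> 10.0.0.2 (expiry=0+1=1). clock=0
Op 2: tick 2 -> clock=2. purged={a.com}
Op 3: tick 2 -> clock=4.
Op 4: tick 2 -> clock=6.
Op 5: insert a.com -> 10.0.0.1 (expiry=6+5=11). clock=6
Op 6: insert a.com -> 10.0.0.1 (expiry=6+2=8). clock=6
Op 7: insert a.com -> 10.0.0.2 (expiry=6+3=9). clock=6
Op 8: insert a.com -> 10.0.0.2 (expiry=6+6=12). clock=6
Op 9: insert a.com -> 10.0.0.2 (expiry=6+1=7). clock=6
Op 10: tick 2 -> clock=8. purged={a.com}
Op 11: insert a.com -> 10.0.0.1 (expiry=8+4=12). clock=8
Op 12: tick 1 -> clock=9.
Op 13: tick 1 -> clock=10.
lookup a.com: present, ip=10.0.0.1 expiry=12 > clock=10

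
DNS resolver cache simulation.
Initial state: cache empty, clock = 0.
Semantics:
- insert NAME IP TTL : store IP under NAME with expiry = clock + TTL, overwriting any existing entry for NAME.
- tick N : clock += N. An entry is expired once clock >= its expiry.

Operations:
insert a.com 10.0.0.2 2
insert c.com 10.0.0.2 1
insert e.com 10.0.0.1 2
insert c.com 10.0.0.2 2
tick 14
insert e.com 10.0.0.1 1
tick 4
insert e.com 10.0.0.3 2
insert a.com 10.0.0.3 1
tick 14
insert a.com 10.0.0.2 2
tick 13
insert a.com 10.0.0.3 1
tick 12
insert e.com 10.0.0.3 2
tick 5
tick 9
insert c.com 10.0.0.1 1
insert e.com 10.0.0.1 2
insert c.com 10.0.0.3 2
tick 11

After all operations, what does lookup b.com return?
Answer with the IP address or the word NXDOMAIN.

Op 1: insert a.com -> 10.0.0.2 (expiry=0+2=2). clock=0
Op 2: insert c.com -> 10.0.0.2 (expiry=0+1=1). clock=0
Op 3: insert e.com -> 10.0.0.1 (expiry=0+2=2). clock=0
Op 4: insert c.com -> 10.0.0.2 (expiry=0+2=2). clock=0
Op 5: tick 14 -> clock=14. purged={a.com,c.com,e.com}
Op 6: insert e.com -> 10.0.0.1 (expiry=14+1=15). clock=14
Op 7: tick 4 -> clock=18. purged={e.com}
Op 8: insert e.com -> 10.0.0.3 (expiry=18+2=20). clock=18
Op 9: insert a.com -> 10.0.0.3 (expiry=18+1=19). clock=18
Op 10: tick 14 -> clock=32. purged={a.com,e.com}
Op 11: insert a.com -> 10.0.0.2 (expiry=32+2=34). clock=32
Op 12: tick 13 -> clock=45. purged={a.com}
Op 13: insert a.com -> 10.0.0.3 (expiry=45+1=46). clock=45
Op 14: tick 12 -> clock=57. purged={a.com}
Op 15: insert e.com -> 10.0.0.3 (expiry=57+2=59). clock=57
Op 16: tick 5 -> clock=62. purged={e.com}
Op 17: tick 9 -> clock=71.
Op 18: insert c.com -> 10.0.0.1 (expiry=71+1=72). clock=71
Op 19: insert e.com -> 10.0.0.1 (expiry=71+2=73). clock=71
Op 20: insert c.com -> 10.0.0.3 (expiry=71+2=73). clock=71
Op 21: tick 11 -> clock=82. purged={c.com,e.com}
lookup b.com: not in cache (expired or never inserted)

Answer: NXDOMAIN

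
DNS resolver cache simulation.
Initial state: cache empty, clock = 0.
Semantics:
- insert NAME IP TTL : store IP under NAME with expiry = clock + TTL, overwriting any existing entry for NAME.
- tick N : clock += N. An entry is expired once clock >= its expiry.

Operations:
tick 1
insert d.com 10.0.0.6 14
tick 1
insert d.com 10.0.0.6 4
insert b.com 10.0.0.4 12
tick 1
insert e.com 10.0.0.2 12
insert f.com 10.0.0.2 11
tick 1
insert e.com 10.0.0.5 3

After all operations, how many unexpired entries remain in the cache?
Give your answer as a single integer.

Answer: 4

Derivation:
Op 1: tick 1 -> clock=1.
Op 2: insert d.com -> 10.0.0.6 (expiry=1+14=15). clock=1
Op 3: tick 1 -> clock=2.
Op 4: insert d.com -> 10.0.0.6 (expiry=2+4=6). clock=2
Op 5: insert b.com -> 10.0.0.4 (expiry=2+12=14). clock=2
Op 6: tick 1 -> clock=3.
Op 7: insert e.com -> 10.0.0.2 (expiry=3+12=15). clock=3
Op 8: insert f.com -> 10.0.0.2 (expiry=3+11=14). clock=3
Op 9: tick 1 -> clock=4.
Op 10: insert e.com -> 10.0.0.5 (expiry=4+3=7). clock=4
Final cache (unexpired): {b.com,d.com,e.com,f.com} -> size=4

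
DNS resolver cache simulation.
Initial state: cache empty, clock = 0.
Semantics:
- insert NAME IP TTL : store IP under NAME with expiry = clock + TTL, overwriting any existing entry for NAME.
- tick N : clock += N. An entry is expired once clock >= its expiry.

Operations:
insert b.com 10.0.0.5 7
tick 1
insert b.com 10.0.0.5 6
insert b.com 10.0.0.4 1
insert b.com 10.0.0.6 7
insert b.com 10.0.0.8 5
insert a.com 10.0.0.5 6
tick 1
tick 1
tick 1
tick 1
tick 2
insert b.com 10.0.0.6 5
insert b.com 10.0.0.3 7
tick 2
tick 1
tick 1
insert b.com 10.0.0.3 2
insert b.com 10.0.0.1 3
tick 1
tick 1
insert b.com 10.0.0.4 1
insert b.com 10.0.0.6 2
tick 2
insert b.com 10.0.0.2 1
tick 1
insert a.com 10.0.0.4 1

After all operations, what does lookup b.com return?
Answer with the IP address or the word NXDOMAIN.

Answer: NXDOMAIN

Derivation:
Op 1: insert b.com -> 10.0.0.5 (expiry=0+7=7). clock=0
Op 2: tick 1 -> clock=1.
Op 3: insert b.com -> 10.0.0.5 (expiry=1+6=7). clock=1
Op 4: insert b.com -> 10.0.0.4 (expiry=1+1=2). clock=1
Op 5: insert b.com -> 10.0.0.6 (expiry=1+7=8). clock=1
Op 6: insert b.com -> 10.0.0.8 (expiry=1+5=6). clock=1
Op 7: insert a.com -> 10.0.0.5 (expiry=1+6=7). clock=1
Op 8: tick 1 -> clock=2.
Op 9: tick 1 -> clock=3.
Op 10: tick 1 -> clock=4.
Op 11: tick 1 -> clock=5.
Op 12: tick 2 -> clock=7. purged={a.com,b.com}
Op 13: insert b.com -> 10.0.0.6 (expiry=7+5=12). clock=7
Op 14: insert b.com -> 10.0.0.3 (expiry=7+7=14). clock=7
Op 15: tick 2 -> clock=9.
Op 16: tick 1 -> clock=10.
Op 17: tick 1 -> clock=11.
Op 18: insert b.com -> 10.0.0.3 (expiry=11+2=13). clock=11
Op 19: insert b.com -> 10.0.0.1 (expiry=11+3=14). clock=11
Op 20: tick 1 -> clock=12.
Op 21: tick 1 -> clock=13.
Op 22: insert b.com -> 10.0.0.4 (expiry=13+1=14). clock=13
Op 23: insert b.com -> 10.0.0.6 (expiry=13+2=15). clock=13
Op 24: tick 2 -> clock=15. purged={b.com}
Op 25: insert b.com -> 10.0.0.2 (expiry=15+1=16). clock=15
Op 26: tick 1 -> clock=16. purged={b.com}
Op 27: insert a.com -> 10.0.0.4 (expiry=16+1=17). clock=16
lookup b.com: not in cache (expired or never inserted)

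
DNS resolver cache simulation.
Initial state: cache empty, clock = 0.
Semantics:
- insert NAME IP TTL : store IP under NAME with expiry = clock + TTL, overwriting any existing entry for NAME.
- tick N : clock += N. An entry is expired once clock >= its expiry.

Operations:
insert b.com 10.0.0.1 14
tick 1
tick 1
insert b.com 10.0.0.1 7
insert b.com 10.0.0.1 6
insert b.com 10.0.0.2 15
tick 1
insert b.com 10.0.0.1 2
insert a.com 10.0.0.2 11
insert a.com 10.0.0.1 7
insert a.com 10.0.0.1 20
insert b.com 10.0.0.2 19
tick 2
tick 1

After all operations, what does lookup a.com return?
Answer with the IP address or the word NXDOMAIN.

Answer: 10.0.0.1

Derivation:
Op 1: insert b.com -> 10.0.0.1 (expiry=0+14=14). clock=0
Op 2: tick 1 -> clock=1.
Op 3: tick 1 -> clock=2.
Op 4: insert b.com -> 10.0.0.1 (expiry=2+7=9). clock=2
Op 5: insert b.com -> 10.0.0.1 (expiry=2+6=8). clock=2
Op 6: insert b.com -> 10.0.0.2 (expiry=2+15=17). clock=2
Op 7: tick 1 -> clock=3.
Op 8: insert b.com -> 10.0.0.1 (expiry=3+2=5). clock=3
Op 9: insert a.com -> 10.0.0.2 (expiry=3+11=14). clock=3
Op 10: insert a.com -> 10.0.0.1 (expiry=3+7=10). clock=3
Op 11: insert a.com -> 10.0.0.1 (expiry=3+20=23). clock=3
Op 12: insert b.com -> 10.0.0.2 (expiry=3+19=22). clock=3
Op 13: tick 2 -> clock=5.
Op 14: tick 1 -> clock=6.
lookup a.com: present, ip=10.0.0.1 expiry=23 > clock=6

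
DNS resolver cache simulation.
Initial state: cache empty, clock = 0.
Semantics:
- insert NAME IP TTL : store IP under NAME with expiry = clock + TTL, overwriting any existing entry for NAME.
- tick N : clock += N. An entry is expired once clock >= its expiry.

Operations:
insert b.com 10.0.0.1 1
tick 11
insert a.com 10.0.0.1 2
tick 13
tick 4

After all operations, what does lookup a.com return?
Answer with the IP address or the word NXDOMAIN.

Answer: NXDOMAIN

Derivation:
Op 1: insert b.com -> 10.0.0.1 (expiry=0+1=1). clock=0
Op 2: tick 11 -> clock=11. purged={b.com}
Op 3: insert a.com -> 10.0.0.1 (expiry=11+2=13). clock=11
Op 4: tick 13 -> clock=24. purged={a.com}
Op 5: tick 4 -> clock=28.
lookup a.com: not in cache (expired or never inserted)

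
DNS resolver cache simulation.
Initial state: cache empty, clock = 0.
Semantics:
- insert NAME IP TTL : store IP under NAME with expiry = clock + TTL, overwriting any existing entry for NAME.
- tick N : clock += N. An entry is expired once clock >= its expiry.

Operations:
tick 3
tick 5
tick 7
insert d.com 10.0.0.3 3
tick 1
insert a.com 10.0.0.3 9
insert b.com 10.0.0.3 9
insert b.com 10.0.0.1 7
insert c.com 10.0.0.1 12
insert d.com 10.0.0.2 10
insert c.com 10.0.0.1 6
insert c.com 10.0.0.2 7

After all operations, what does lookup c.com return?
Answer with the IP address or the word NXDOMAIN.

Op 1: tick 3 -> clock=3.
Op 2: tick 5 -> clock=8.
Op 3: tick 7 -> clock=15.
Op 4: insert d.com -> 10.0.0.3 (expiry=15+3=18). clock=15
Op 5: tick 1 -> clock=16.
Op 6: insert a.com -> 10.0.0.3 (expiry=16+9=25). clock=16
Op 7: insert b.com -> 10.0.0.3 (expiry=16+9=25). clock=16
Op 8: insert b.com -> 10.0.0.1 (expiry=16+7=23). clock=16
Op 9: insert c.com -> 10.0.0.1 (expiry=16+12=28). clock=16
Op 10: insert d.com -> 10.0.0.2 (expiry=16+10=26). clock=16
Op 11: insert c.com -> 10.0.0.1 (expiry=16+6=22). clock=16
Op 12: insert c.com -> 10.0.0.2 (expiry=16+7=23). clock=16
lookup c.com: present, ip=10.0.0.2 expiry=23 > clock=16

Answer: 10.0.0.2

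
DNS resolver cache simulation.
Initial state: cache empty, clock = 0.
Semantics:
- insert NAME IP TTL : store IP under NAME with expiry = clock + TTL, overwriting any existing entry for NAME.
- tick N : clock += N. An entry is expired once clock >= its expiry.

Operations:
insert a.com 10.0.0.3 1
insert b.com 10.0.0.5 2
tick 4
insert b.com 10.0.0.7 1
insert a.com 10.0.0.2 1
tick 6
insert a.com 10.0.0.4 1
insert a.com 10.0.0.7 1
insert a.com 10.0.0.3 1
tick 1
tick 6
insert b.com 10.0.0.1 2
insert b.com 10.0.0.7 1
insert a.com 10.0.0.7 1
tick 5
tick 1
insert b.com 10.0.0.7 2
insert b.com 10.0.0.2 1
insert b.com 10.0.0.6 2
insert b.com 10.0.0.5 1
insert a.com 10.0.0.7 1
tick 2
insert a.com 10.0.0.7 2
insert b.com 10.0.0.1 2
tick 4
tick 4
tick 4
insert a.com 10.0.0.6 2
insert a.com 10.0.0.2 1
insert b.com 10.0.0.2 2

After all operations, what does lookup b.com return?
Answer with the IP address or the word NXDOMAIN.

Op 1: insert a.com -> 10.0.0.3 (expiry=0+1=1). clock=0
Op 2: insert b.com -> 10.0.0.5 (expiry=0+2=2). clock=0
Op 3: tick 4 -> clock=4. purged={a.com,b.com}
Op 4: insert b.com -> 10.0.0.7 (expiry=4+1=5). clock=4
Op 5: insert a.com -> 10.0.0.2 (expiry=4+1=5). clock=4
Op 6: tick 6 -> clock=10. purged={a.com,b.com}
Op 7: insert a.com -> 10.0.0.4 (expiry=10+1=11). clock=10
Op 8: insert a.com -> 10.0.0.7 (expiry=10+1=11). clock=10
Op 9: insert a.com -> 10.0.0.3 (expiry=10+1=11). clock=10
Op 10: tick 1 -> clock=11. purged={a.com}
Op 11: tick 6 -> clock=17.
Op 12: insert b.com -> 10.0.0.1 (expiry=17+2=19). clock=17
Op 13: insert b.com -> 10.0.0.7 (expiry=17+1=18). clock=17
Op 14: insert a.com -> 10.0.0.7 (expiry=17+1=18). clock=17
Op 15: tick 5 -> clock=22. purged={a.com,b.com}
Op 16: tick 1 -> clock=23.
Op 17: insert b.com -> 10.0.0.7 (expiry=23+2=25). clock=23
Op 18: insert b.com -> 10.0.0.2 (expiry=23+1=24). clock=23
Op 19: insert b.com -> 10.0.0.6 (expiry=23+2=25). clock=23
Op 20: insert b.com -> 10.0.0.5 (expiry=23+1=24). clock=23
Op 21: insert a.com -> 10.0.0.7 (expiry=23+1=24). clock=23
Op 22: tick 2 -> clock=25. purged={a.com,b.com}
Op 23: insert a.com -> 10.0.0.7 (expiry=25+2=27). clock=25
Op 24: insert b.com -> 10.0.0.1 (expiry=25+2=27). clock=25
Op 25: tick 4 -> clock=29. purged={a.com,b.com}
Op 26: tick 4 -> clock=33.
Op 27: tick 4 -> clock=37.
Op 28: insert a.com -> 10.0.0.6 (expiry=37+2=39). clock=37
Op 29: insert a.com -> 10.0.0.2 (expiry=37+1=38). clock=37
Op 30: insert b.com -> 10.0.0.2 (expiry=37+2=39). clock=37
lookup b.com: present, ip=10.0.0.2 expiry=39 > clock=37

Answer: 10.0.0.2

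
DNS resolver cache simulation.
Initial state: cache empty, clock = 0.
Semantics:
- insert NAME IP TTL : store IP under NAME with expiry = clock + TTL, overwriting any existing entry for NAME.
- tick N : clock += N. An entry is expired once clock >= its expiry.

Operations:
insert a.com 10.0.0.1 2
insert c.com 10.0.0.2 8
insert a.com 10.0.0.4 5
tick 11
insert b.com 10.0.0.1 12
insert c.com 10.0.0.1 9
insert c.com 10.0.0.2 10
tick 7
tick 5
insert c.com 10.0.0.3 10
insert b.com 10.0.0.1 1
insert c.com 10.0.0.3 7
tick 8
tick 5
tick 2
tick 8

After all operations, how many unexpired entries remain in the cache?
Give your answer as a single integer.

Op 1: insert a.com -> 10.0.0.1 (expiry=0+2=2). clock=0
Op 2: insert c.com -> 10.0.0.2 (expiry=0+8=8). clock=0
Op 3: insert a.com -> 10.0.0.4 (expiry=0+5=5). clock=0
Op 4: tick 11 -> clock=11. purged={a.com,c.com}
Op 5: insert b.com -> 10.0.0.1 (expiry=11+12=23). clock=11
Op 6: insert c.com -> 10.0.0.1 (expiry=11+9=20). clock=11
Op 7: insert c.com -> 10.0.0.2 (expiry=11+10=21). clock=11
Op 8: tick 7 -> clock=18.
Op 9: tick 5 -> clock=23. purged={b.com,c.com}
Op 10: insert c.com -> 10.0.0.3 (expiry=23+10=33). clock=23
Op 11: insert b.com -> 10.0.0.1 (expiry=23+1=24). clock=23
Op 12: insert c.com -> 10.0.0.3 (expiry=23+7=30). clock=23
Op 13: tick 8 -> clock=31. purged={b.com,c.com}
Op 14: tick 5 -> clock=36.
Op 15: tick 2 -> clock=38.
Op 16: tick 8 -> clock=46.
Final cache (unexpired): {} -> size=0

Answer: 0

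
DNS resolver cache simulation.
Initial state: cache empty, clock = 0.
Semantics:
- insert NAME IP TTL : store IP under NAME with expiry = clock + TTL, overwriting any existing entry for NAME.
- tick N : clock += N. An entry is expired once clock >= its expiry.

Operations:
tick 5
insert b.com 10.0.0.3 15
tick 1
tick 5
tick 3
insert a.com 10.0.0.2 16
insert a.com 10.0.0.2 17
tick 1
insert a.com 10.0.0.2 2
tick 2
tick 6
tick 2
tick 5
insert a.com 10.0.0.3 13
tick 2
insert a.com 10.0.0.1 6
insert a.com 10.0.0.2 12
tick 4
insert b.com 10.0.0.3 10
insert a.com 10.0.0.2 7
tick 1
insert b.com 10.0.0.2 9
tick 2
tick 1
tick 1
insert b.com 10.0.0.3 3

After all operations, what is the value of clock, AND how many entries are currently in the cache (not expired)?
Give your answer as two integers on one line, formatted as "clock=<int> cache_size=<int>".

Op 1: tick 5 -> clock=5.
Op 2: insert b.com -> 10.0.0.3 (expiry=5+15=20). clock=5
Op 3: tick 1 -> clock=6.
Op 4: tick 5 -> clock=11.
Op 5: tick 3 -> clock=14.
Op 6: insert a.com -> 10.0.0.2 (expiry=14+16=30). clock=14
Op 7: insert a.com -> 10.0.0.2 (expiry=14+17=31). clock=14
Op 8: tick 1 -> clock=15.
Op 9: insert a.com -> 10.0.0.2 (expiry=15+2=17). clock=15
Op 10: tick 2 -> clock=17. purged={a.com}
Op 11: tick 6 -> clock=23. purged={b.com}
Op 12: tick 2 -> clock=25.
Op 13: tick 5 -> clock=30.
Op 14: insert a.com -> 10.0.0.3 (expiry=30+13=43). clock=30
Op 15: tick 2 -> clock=32.
Op 16: insert a.com -> 10.0.0.1 (expiry=32+6=38). clock=32
Op 17: insert a.com -> 10.0.0.2 (expiry=32+12=44). clock=32
Op 18: tick 4 -> clock=36.
Op 19: insert b.com -> 10.0.0.3 (expiry=36+10=46). clock=36
Op 20: insert a.com -> 10.0.0.2 (expiry=36+7=43). clock=36
Op 21: tick 1 -> clock=37.
Op 22: insert b.com -> 10.0.0.2 (expiry=37+9=46). clock=37
Op 23: tick 2 -> clock=39.
Op 24: tick 1 -> clock=40.
Op 25: tick 1 -> clock=41.
Op 26: insert b.com -> 10.0.0.3 (expiry=41+3=44). clock=41
Final clock = 41
Final cache (unexpired): {a.com,b.com} -> size=2

Answer: clock=41 cache_size=2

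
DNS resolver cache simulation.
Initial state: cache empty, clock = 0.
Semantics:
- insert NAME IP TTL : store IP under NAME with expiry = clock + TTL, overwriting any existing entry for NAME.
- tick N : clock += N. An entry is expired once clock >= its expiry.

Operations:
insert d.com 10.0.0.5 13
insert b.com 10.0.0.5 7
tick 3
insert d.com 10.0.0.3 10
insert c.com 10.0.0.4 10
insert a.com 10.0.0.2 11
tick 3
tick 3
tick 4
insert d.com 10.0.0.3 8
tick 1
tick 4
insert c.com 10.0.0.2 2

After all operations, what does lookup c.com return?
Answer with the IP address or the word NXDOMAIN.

Op 1: insert d.com -> 10.0.0.5 (expiry=0+13=13). clock=0
Op 2: insert b.com -> 10.0.0.5 (expiry=0+7=7). clock=0
Op 3: tick 3 -> clock=3.
Op 4: insert d.com -> 10.0.0.3 (expiry=3+10=13). clock=3
Op 5: insert c.com -> 10.0.0.4 (expiry=3+10=13). clock=3
Op 6: insert a.com -> 10.0.0.2 (expiry=3+11=14). clock=3
Op 7: tick 3 -> clock=6.
Op 8: tick 3 -> clock=9. purged={b.com}
Op 9: tick 4 -> clock=13. purged={c.com,d.com}
Op 10: insert d.com -> 10.0.0.3 (expiry=13+8=21). clock=13
Op 11: tick 1 -> clock=14. purged={a.com}
Op 12: tick 4 -> clock=18.
Op 13: insert c.com -> 10.0.0.2 (expiry=18+2=20). clock=18
lookup c.com: present, ip=10.0.0.2 expiry=20 > clock=18

Answer: 10.0.0.2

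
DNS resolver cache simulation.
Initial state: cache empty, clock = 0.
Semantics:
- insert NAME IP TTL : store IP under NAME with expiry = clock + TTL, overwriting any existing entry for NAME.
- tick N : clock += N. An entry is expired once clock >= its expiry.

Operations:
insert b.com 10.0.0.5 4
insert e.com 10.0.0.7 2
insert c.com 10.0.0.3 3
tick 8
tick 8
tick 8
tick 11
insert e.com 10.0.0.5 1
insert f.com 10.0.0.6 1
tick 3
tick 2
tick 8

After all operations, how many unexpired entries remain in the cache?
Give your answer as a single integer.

Answer: 0

Derivation:
Op 1: insert b.com -> 10.0.0.5 (expiry=0+4=4). clock=0
Op 2: insert e.com -> 10.0.0.7 (expiry=0+2=2). clock=0
Op 3: insert c.com -> 10.0.0.3 (expiry=0+3=3). clock=0
Op 4: tick 8 -> clock=8. purged={b.com,c.com,e.com}
Op 5: tick 8 -> clock=16.
Op 6: tick 8 -> clock=24.
Op 7: tick 11 -> clock=35.
Op 8: insert e.com -> 10.0.0.5 (expiry=35+1=36). clock=35
Op 9: insert f.com -> 10.0.0.6 (expiry=35+1=36). clock=35
Op 10: tick 3 -> clock=38. purged={e.com,f.com}
Op 11: tick 2 -> clock=40.
Op 12: tick 8 -> clock=48.
Final cache (unexpired): {} -> size=0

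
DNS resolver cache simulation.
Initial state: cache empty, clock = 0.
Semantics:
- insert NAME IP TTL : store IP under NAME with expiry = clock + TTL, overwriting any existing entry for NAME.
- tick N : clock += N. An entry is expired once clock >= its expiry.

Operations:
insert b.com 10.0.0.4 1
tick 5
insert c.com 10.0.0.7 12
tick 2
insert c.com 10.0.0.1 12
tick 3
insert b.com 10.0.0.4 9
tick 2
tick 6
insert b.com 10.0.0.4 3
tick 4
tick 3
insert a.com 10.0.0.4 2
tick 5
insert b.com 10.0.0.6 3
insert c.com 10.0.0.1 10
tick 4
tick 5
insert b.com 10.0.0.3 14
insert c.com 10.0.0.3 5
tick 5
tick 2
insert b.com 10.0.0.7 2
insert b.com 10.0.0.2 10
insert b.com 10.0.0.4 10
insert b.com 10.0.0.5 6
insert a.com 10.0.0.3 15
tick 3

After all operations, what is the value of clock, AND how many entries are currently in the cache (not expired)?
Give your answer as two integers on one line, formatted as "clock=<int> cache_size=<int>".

Answer: clock=49 cache_size=2

Derivation:
Op 1: insert b.com -> 10.0.0.4 (expiry=0+1=1). clock=0
Op 2: tick 5 -> clock=5. purged={b.com}
Op 3: insert c.com -> 10.0.0.7 (expiry=5+12=17). clock=5
Op 4: tick 2 -> clock=7.
Op 5: insert c.com -> 10.0.0.1 (expiry=7+12=19). clock=7
Op 6: tick 3 -> clock=10.
Op 7: insert b.com -> 10.0.0.4 (expiry=10+9=19). clock=10
Op 8: tick 2 -> clock=12.
Op 9: tick 6 -> clock=18.
Op 10: insert b.com -> 10.0.0.4 (expiry=18+3=21). clock=18
Op 11: tick 4 -> clock=22. purged={b.com,c.com}
Op 12: tick 3 -> clock=25.
Op 13: insert a.com -> 10.0.0.4 (expiry=25+2=27). clock=25
Op 14: tick 5 -> clock=30. purged={a.com}
Op 15: insert b.com -> 10.0.0.6 (expiry=30+3=33). clock=30
Op 16: insert c.com -> 10.0.0.1 (expiry=30+10=40). clock=30
Op 17: tick 4 -> clock=34. purged={b.com}
Op 18: tick 5 -> clock=39.
Op 19: insert b.com -> 10.0.0.3 (expiry=39+14=53). clock=39
Op 20: insert c.com -> 10.0.0.3 (expiry=39+5=44). clock=39
Op 21: tick 5 -> clock=44. purged={c.com}
Op 22: tick 2 -> clock=46.
Op 23: insert b.com -> 10.0.0.7 (expiry=46+2=48). clock=46
Op 24: insert b.com -> 10.0.0.2 (expiry=46+10=56). clock=46
Op 25: insert b.com -> 10.0.0.4 (expiry=46+10=56). clock=46
Op 26: insert b.com -> 10.0.0.5 (expiry=46+6=52). clock=46
Op 27: insert a.com -> 10.0.0.3 (expiry=46+15=61). clock=46
Op 28: tick 3 -> clock=49.
Final clock = 49
Final cache (unexpired): {a.com,b.com} -> size=2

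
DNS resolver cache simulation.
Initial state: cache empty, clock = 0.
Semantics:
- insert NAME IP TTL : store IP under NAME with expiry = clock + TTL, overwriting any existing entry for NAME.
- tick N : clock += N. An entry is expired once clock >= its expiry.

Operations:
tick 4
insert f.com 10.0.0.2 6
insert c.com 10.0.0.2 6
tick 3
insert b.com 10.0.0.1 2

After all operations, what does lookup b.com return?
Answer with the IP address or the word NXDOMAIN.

Answer: 10.0.0.1

Derivation:
Op 1: tick 4 -> clock=4.
Op 2: insert f.com -> 10.0.0.2 (expiry=4+6=10). clock=4
Op 3: insert c.com -> 10.0.0.2 (expiry=4+6=10). clock=4
Op 4: tick 3 -> clock=7.
Op 5: insert b.com -> 10.0.0.1 (expiry=7+2=9). clock=7
lookup b.com: present, ip=10.0.0.1 expiry=9 > clock=7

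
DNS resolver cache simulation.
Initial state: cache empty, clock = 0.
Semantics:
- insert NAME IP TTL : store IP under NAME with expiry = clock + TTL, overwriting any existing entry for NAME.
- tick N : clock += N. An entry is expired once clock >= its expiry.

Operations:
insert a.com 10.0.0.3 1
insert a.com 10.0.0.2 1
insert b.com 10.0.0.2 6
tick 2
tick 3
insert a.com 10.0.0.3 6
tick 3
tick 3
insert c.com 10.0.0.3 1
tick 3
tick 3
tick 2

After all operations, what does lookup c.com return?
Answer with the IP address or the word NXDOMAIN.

Op 1: insert a.com -> 10.0.0.3 (expiry=0+1=1). clock=0
Op 2: insert a.com -> 10.0.0.2 (expiry=0+1=1). clock=0
Op 3: insert b.com -> 10.0.0.2 (expiry=0+6=6). clock=0
Op 4: tick 2 -> clock=2. purged={a.com}
Op 5: tick 3 -> clock=5.
Op 6: insert a.com -> 10.0.0.3 (expiry=5+6=11). clock=5
Op 7: tick 3 -> clock=8. purged={b.com}
Op 8: tick 3 -> clock=11. purged={a.com}
Op 9: insert c.com -> 10.0.0.3 (expiry=11+1=12). clock=11
Op 10: tick 3 -> clock=14. purged={c.com}
Op 11: tick 3 -> clock=17.
Op 12: tick 2 -> clock=19.
lookup c.com: not in cache (expired or never inserted)

Answer: NXDOMAIN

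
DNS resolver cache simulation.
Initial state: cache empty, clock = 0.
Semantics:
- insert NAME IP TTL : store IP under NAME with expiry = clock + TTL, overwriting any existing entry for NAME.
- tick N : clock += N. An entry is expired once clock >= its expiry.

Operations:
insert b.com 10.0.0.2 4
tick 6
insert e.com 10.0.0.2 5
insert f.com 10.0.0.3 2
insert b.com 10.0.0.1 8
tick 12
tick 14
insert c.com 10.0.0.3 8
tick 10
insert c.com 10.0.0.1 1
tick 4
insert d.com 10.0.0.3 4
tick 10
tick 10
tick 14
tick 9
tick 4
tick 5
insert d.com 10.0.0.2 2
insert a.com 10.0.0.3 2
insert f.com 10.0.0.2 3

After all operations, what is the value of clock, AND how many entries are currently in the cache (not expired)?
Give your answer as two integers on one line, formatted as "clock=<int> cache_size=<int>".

Answer: clock=98 cache_size=3

Derivation:
Op 1: insert b.com -> 10.0.0.2 (expiry=0+4=4). clock=0
Op 2: tick 6 -> clock=6. purged={b.com}
Op 3: insert e.com -> 10.0.0.2 (expiry=6+5=11). clock=6
Op 4: insert f.com -> 10.0.0.3 (expiry=6+2=8). clock=6
Op 5: insert b.com -> 10.0.0.1 (expiry=6+8=14). clock=6
Op 6: tick 12 -> clock=18. purged={b.com,e.com,f.com}
Op 7: tick 14 -> clock=32.
Op 8: insert c.com -> 10.0.0.3 (expiry=32+8=40). clock=32
Op 9: tick 10 -> clock=42. purged={c.com}
Op 10: insert c.com -> 10.0.0.1 (expiry=42+1=43). clock=42
Op 11: tick 4 -> clock=46. purged={c.com}
Op 12: insert d.com -> 10.0.0.3 (expiry=46+4=50). clock=46
Op 13: tick 10 -> clock=56. purged={d.com}
Op 14: tick 10 -> clock=66.
Op 15: tick 14 -> clock=80.
Op 16: tick 9 -> clock=89.
Op 17: tick 4 -> clock=93.
Op 18: tick 5 -> clock=98.
Op 19: insert d.com -> 10.0.0.2 (expiry=98+2=100). clock=98
Op 20: insert a.com -> 10.0.0.3 (expiry=98+2=100). clock=98
Op 21: insert f.com -> 10.0.0.2 (expiry=98+3=101). clock=98
Final clock = 98
Final cache (unexpired): {a.com,d.com,f.com} -> size=3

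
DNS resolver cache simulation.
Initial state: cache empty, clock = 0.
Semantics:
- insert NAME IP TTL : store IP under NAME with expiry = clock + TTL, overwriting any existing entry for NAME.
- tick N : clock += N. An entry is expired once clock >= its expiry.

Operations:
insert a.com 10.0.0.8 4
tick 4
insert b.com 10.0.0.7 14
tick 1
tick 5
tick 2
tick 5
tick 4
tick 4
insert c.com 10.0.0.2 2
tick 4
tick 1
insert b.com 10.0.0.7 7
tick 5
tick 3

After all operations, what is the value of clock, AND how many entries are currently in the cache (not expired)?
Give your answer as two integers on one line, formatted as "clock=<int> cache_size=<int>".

Answer: clock=38 cache_size=0

Derivation:
Op 1: insert a.com -> 10.0.0.8 (expiry=0+4=4). clock=0
Op 2: tick 4 -> clock=4. purged={a.com}
Op 3: insert b.com -> 10.0.0.7 (expiry=4+14=18). clock=4
Op 4: tick 1 -> clock=5.
Op 5: tick 5 -> clock=10.
Op 6: tick 2 -> clock=12.
Op 7: tick 5 -> clock=17.
Op 8: tick 4 -> clock=21. purged={b.com}
Op 9: tick 4 -> clock=25.
Op 10: insert c.com -> 10.0.0.2 (expiry=25+2=27). clock=25
Op 11: tick 4 -> clock=29. purged={c.com}
Op 12: tick 1 -> clock=30.
Op 13: insert b.com -> 10.0.0.7 (expiry=30+7=37). clock=30
Op 14: tick 5 -> clock=35.
Op 15: tick 3 -> clock=38. purged={b.com}
Final clock = 38
Final cache (unexpired): {} -> size=0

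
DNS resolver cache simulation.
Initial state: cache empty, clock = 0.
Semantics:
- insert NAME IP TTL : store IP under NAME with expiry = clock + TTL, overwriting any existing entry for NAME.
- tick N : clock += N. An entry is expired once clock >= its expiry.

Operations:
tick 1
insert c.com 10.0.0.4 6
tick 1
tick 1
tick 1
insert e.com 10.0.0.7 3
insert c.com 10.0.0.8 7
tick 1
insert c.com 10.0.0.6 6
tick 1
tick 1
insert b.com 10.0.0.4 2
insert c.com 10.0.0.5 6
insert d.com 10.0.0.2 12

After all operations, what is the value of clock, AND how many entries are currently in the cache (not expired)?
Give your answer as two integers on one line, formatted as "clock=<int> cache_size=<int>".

Op 1: tick 1 -> clock=1.
Op 2: insert c.com -> 10.0.0.4 (expiry=1+6=7). clock=1
Op 3: tick 1 -> clock=2.
Op 4: tick 1 -> clock=3.
Op 5: tick 1 -> clock=4.
Op 6: insert e.com -> 10.0.0.7 (expiry=4+3=7). clock=4
Op 7: insert c.com -> 10.0.0.8 (expiry=4+7=11). clock=4
Op 8: tick 1 -> clock=5.
Op 9: insert c.com -> 10.0.0.6 (expiry=5+6=11). clock=5
Op 10: tick 1 -> clock=6.
Op 11: tick 1 -> clock=7. purged={e.com}
Op 12: insert b.com -> 10.0.0.4 (expiry=7+2=9). clock=7
Op 13: insert c.com -> 10.0.0.5 (expiry=7+6=13). clock=7
Op 14: insert d.com -> 10.0.0.2 (expiry=7+12=19). clock=7
Final clock = 7
Final cache (unexpired): {b.com,c.com,d.com} -> size=3

Answer: clock=7 cache_size=3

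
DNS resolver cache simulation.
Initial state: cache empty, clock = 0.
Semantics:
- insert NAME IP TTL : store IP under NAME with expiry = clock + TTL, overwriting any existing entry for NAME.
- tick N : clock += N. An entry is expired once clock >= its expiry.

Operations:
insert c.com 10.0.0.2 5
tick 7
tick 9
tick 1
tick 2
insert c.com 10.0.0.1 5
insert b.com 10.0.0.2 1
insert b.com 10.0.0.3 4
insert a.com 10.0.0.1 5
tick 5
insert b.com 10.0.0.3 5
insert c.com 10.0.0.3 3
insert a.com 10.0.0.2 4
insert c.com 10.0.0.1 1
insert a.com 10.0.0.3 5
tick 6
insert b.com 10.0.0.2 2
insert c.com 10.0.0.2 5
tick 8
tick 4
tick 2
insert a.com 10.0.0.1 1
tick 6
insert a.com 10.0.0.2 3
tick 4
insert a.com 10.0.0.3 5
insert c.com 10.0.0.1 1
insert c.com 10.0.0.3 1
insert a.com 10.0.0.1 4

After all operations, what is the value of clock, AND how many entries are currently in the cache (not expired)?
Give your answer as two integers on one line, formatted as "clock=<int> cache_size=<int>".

Op 1: insert c.com -> 10.0.0.2 (expiry=0+5=5). clock=0
Op 2: tick 7 -> clock=7. purged={c.com}
Op 3: tick 9 -> clock=16.
Op 4: tick 1 -> clock=17.
Op 5: tick 2 -> clock=19.
Op 6: insert c.com -> 10.0.0.1 (expiry=19+5=24). clock=19
Op 7: insert b.com -> 10.0.0.2 (expiry=19+1=20). clock=19
Op 8: insert b.com -> 10.0.0.3 (expiry=19+4=23). clock=19
Op 9: insert a.com -> 10.0.0.1 (expiry=19+5=24). clock=19
Op 10: tick 5 -> clock=24. purged={a.com,b.com,c.com}
Op 11: insert b.com -> 10.0.0.3 (expiry=24+5=29). clock=24
Op 12: insert c.com -> 10.0.0.3 (expiry=24+3=27). clock=24
Op 13: insert a.com -> 10.0.0.2 (expiry=24+4=28). clock=24
Op 14: insert c.com -> 10.0.0.1 (expiry=24+1=25). clock=24
Op 15: insert a.com -> 10.0.0.3 (expiry=24+5=29). clock=24
Op 16: tick 6 -> clock=30. purged={a.com,b.com,c.com}
Op 17: insert b.com -> 10.0.0.2 (expiry=30+2=32). clock=30
Op 18: insert c.com -> 10.0.0.2 (expiry=30+5=35). clock=30
Op 19: tick 8 -> clock=38. purged={b.com,c.com}
Op 20: tick 4 -> clock=42.
Op 21: tick 2 -> clock=44.
Op 22: insert a.com -> 10.0.0.1 (expiry=44+1=45). clock=44
Op 23: tick 6 -> clock=50. purged={a.com}
Op 24: insert a.com -> 10.0.0.2 (expiry=50+3=53). clock=50
Op 25: tick 4 -> clock=54. purged={a.com}
Op 26: insert a.com -> 10.0.0.3 (expiry=54+5=59). clock=54
Op 27: insert c.com -> 10.0.0.1 (expiry=54+1=55). clock=54
Op 28: insert c.com -> 10.0.0.3 (expiry=54+1=55). clock=54
Op 29: insert a.com -> 10.0.0.1 (expiry=54+4=58). clock=54
Final clock = 54
Final cache (unexpired): {a.com,c.com} -> size=2

Answer: clock=54 cache_size=2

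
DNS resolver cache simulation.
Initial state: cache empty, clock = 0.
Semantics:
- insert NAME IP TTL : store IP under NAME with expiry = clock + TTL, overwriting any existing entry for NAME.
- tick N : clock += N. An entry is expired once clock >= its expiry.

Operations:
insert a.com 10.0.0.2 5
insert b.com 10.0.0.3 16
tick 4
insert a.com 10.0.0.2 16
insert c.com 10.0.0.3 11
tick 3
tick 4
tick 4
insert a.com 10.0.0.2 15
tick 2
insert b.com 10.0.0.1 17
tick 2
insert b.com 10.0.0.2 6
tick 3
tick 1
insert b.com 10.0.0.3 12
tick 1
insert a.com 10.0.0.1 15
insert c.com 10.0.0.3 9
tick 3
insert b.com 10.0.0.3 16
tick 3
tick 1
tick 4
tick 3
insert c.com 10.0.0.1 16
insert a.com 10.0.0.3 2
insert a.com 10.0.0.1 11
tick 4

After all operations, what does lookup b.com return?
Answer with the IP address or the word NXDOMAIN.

Answer: 10.0.0.3

Derivation:
Op 1: insert a.com -> 10.0.0.2 (expiry=0+5=5). clock=0
Op 2: insert b.com -> 10.0.0.3 (expiry=0+16=16). clock=0
Op 3: tick 4 -> clock=4.
Op 4: insert a.com -> 10.0.0.2 (expiry=4+16=20). clock=4
Op 5: insert c.com -> 10.0.0.3 (expiry=4+11=15). clock=4
Op 6: tick 3 -> clock=7.
Op 7: tick 4 -> clock=11.
Op 8: tick 4 -> clock=15. purged={c.com}
Op 9: insert a.com -> 10.0.0.2 (expiry=15+15=30). clock=15
Op 10: tick 2 -> clock=17. purged={b.com}
Op 11: insert b.com -> 10.0.0.1 (expiry=17+17=34). clock=17
Op 12: tick 2 -> clock=19.
Op 13: insert b.com -> 10.0.0.2 (expiry=19+6=25). clock=19
Op 14: tick 3 -> clock=22.
Op 15: tick 1 -> clock=23.
Op 16: insert b.com -> 10.0.0.3 (expiry=23+12=35). clock=23
Op 17: tick 1 -> clock=24.
Op 18: insert a.com -> 10.0.0.1 (expiry=24+15=39). clock=24
Op 19: insert c.com -> 10.0.0.3 (expiry=24+9=33). clock=24
Op 20: tick 3 -> clock=27.
Op 21: insert b.com -> 10.0.0.3 (expiry=27+16=43). clock=27
Op 22: tick 3 -> clock=30.
Op 23: tick 1 -> clock=31.
Op 24: tick 4 -> clock=35. purged={c.com}
Op 25: tick 3 -> clock=38.
Op 26: insert c.com -> 10.0.0.1 (expiry=38+16=54). clock=38
Op 27: insert a.com -> 10.0.0.3 (expiry=38+2=40). clock=38
Op 28: insert a.com -> 10.0.0.1 (expiry=38+11=49). clock=38
Op 29: tick 4 -> clock=42.
lookup b.com: present, ip=10.0.0.3 expiry=43 > clock=42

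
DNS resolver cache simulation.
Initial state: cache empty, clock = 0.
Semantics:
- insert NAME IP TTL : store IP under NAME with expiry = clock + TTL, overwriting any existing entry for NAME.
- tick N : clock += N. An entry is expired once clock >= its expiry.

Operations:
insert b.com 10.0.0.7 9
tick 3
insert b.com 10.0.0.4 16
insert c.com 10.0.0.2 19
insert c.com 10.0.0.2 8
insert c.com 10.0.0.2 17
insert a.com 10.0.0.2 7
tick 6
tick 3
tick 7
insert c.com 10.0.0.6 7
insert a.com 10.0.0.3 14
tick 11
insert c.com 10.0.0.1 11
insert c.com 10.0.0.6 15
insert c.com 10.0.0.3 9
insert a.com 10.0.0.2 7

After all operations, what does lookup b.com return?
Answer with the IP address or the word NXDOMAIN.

Op 1: insert b.com -> 10.0.0.7 (expiry=0+9=9). clock=0
Op 2: tick 3 -> clock=3.
Op 3: insert b.com -> 10.0.0.4 (expiry=3+16=19). clock=3
Op 4: insert c.com -> 10.0.0.2 (expiry=3+19=22). clock=3
Op 5: insert c.com -> 10.0.0.2 (expiry=3+8=11). clock=3
Op 6: insert c.com -> 10.0.0.2 (expiry=3+17=20). clock=3
Op 7: insert a.com -> 10.0.0.2 (expiry=3+7=10). clock=3
Op 8: tick 6 -> clock=9.
Op 9: tick 3 -> clock=12. purged={a.com}
Op 10: tick 7 -> clock=19. purged={b.com}
Op 11: insert c.com -> 10.0.0.6 (expiry=19+7=26). clock=19
Op 12: insert a.com -> 10.0.0.3 (expiry=19+14=33). clock=19
Op 13: tick 11 -> clock=30. purged={c.com}
Op 14: insert c.com -> 10.0.0.1 (expiry=30+11=41). clock=30
Op 15: insert c.com -> 10.0.0.6 (expiry=30+15=45). clock=30
Op 16: insert c.com -> 10.0.0.3 (expiry=30+9=39). clock=30
Op 17: insert a.com -> 10.0.0.2 (expiry=30+7=37). clock=30
lookup b.com: not in cache (expired or never inserted)

Answer: NXDOMAIN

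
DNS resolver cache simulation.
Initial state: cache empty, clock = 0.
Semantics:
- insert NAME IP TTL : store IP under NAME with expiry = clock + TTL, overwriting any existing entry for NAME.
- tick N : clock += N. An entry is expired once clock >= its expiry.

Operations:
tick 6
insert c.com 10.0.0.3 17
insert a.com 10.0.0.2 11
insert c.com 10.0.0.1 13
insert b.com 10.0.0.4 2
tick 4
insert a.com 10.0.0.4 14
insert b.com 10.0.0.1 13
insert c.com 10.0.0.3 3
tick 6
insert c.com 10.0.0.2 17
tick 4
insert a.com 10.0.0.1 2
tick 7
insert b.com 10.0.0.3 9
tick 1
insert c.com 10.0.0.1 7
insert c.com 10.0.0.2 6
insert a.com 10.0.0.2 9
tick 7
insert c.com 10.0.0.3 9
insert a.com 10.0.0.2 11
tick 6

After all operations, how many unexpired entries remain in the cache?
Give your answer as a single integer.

Op 1: tick 6 -> clock=6.
Op 2: insert c.com -> 10.0.0.3 (expiry=6+17=23). clock=6
Op 3: insert a.com -> 10.0.0.2 (expiry=6+11=17). clock=6
Op 4: insert c.com -> 10.0.0.1 (expiry=6+13=19). clock=6
Op 5: insert b.com -> 10.0.0.4 (expiry=6+2=8). clock=6
Op 6: tick 4 -> clock=10. purged={b.com}
Op 7: insert a.com -> 10.0.0.4 (expiry=10+14=24). clock=10
Op 8: insert b.com -> 10.0.0.1 (expiry=10+13=23). clock=10
Op 9: insert c.com -> 10.0.0.3 (expiry=10+3=13). clock=10
Op 10: tick 6 -> clock=16. purged={c.com}
Op 11: insert c.com -> 10.0.0.2 (expiry=16+17=33). clock=16
Op 12: tick 4 -> clock=20.
Op 13: insert a.com -> 10.0.0.1 (expiry=20+2=22). clock=20
Op 14: tick 7 -> clock=27. purged={a.com,b.com}
Op 15: insert b.com -> 10.0.0.3 (expiry=27+9=36). clock=27
Op 16: tick 1 -> clock=28.
Op 17: insert c.com -> 10.0.0.1 (expiry=28+7=35). clock=28
Op 18: insert c.com -> 10.0.0.2 (expiry=28+6=34). clock=28
Op 19: insert a.com -> 10.0.0.2 (expiry=28+9=37). clock=28
Op 20: tick 7 -> clock=35. purged={c.com}
Op 21: insert c.com -> 10.0.0.3 (expiry=35+9=44). clock=35
Op 22: insert a.com -> 10.0.0.2 (expiry=35+11=46). clock=35
Op 23: tick 6 -> clock=41. purged={b.com}
Final cache (unexpired): {a.com,c.com} -> size=2

Answer: 2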